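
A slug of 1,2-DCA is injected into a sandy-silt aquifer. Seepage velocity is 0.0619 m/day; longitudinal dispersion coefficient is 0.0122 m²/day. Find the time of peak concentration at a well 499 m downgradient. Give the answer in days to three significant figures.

8060 days

For the 1D instantaneous-source solution, setting ∂C/∂t = 0 at fixed x gives v²t² + 2Dt − x² = 0, so t = (√(D² + v²x²) − D)/v².
√(D² + v²x²) = √(0.0122² + 0.0619² × 499²) = 30.89; v² = 0.00383161.
t = (30.89 − 0.0122)/0.00383161 = 8060 days (vs. the pure-advection estimate x/v = 8060 d).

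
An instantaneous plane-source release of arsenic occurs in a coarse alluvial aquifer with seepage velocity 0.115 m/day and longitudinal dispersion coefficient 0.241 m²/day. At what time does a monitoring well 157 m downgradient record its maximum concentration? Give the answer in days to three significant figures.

For the 1D instantaneous-source solution, setting ∂C/∂t = 0 at fixed x gives v²t² + 2Dt − x² = 0, so t = (√(D² + v²x²) − D)/v².
√(D² + v²x²) = √(0.241² + 0.115² × 157²) = 18.06; v² = 0.013225.
t = (18.06 − 0.241)/0.013225 = 1350 days (vs. the pure-advection estimate x/v = 1370 d).

1350 days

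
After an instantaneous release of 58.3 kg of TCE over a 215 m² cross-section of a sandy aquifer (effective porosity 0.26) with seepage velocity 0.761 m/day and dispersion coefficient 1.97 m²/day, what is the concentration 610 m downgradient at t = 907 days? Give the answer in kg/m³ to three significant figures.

For an instantaneous plane source, C(x,t) = M/(n_e·A·√(4πDt)) · exp(−(x−vt)²/(4Dt)), with n_e·A the pore (flow) area.
Plume center vt = 0.761 × 907 = 690.227 m, so the well at 610 m is 80.227 m upgradient of the peak.
√(4πDt) = 149.8 m, giving peak height M/(n_e·A·√(4πDt)) = 58.3/(0.26 × 215 × 149.8) = 0.006962 kg/m³.
(x−vt)²/(4Dt) = (-80.227)²/(4 × 1.97 × 907) = 0.9005; exp(−0.9005) = 0.4064.
C = 0.006962 × 0.4064 = 0.00283 kg/m³.

0.00283 kg/m³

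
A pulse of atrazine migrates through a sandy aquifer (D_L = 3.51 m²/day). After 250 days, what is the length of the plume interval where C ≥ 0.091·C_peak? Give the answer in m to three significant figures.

The plume is Gaussian with σ = √(2Dt) = √(2 × 3.51 × 250) = 41.89 m.
C/C_peak = exp(−Δx²/(2σ²)) = 0.091 ⇒ Δx = σ·√(−2 ln 0.091) = 41.89 × 2.189 = 91.70 m.
Width = 2Δx = 183 m.

183 m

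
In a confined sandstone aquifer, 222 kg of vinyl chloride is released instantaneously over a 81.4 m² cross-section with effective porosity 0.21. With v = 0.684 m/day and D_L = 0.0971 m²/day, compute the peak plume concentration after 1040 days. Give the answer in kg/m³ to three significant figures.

0.365 kg/m³

The peak of an instantaneous 1D plume sits at x = vt; there the Gaussian factor is 1 and C_max = M/(n_e·A·√(4πDt)), where n_e·A is the pore area the mass is dissolved in.
√(4πDt) = √(4π × 0.0971 × 1040) = 35.62 m, so C_max = 222/(0.21 × 81.4 × 35.62) = 0.365 kg/m³.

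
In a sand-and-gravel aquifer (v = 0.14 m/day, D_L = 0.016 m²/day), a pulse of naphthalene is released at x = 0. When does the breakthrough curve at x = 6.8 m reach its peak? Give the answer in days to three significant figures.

47.8 days

For the 1D instantaneous-source solution, setting ∂C/∂t = 0 at fixed x gives v²t² + 2Dt − x² = 0, so t = (√(D² + v²x²) − D)/v².
√(D² + v²x²) = √(0.016² + 0.14² × 6.8²) = 0.9521; v² = 0.0196.
t = (0.9521 − 0.016)/0.0196 = 47.8 days (vs. the pure-advection estimate x/v = 48.6 d).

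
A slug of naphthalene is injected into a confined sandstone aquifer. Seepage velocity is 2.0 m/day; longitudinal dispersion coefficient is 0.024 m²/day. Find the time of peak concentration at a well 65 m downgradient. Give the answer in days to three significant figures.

32.5 days

For the 1D instantaneous-source solution, setting ∂C/∂t = 0 at fixed x gives v²t² + 2Dt − x² = 0, so t = (√(D² + v²x²) − D)/v².
√(D² + v²x²) = √(0.024² + 2.0² × 65²) = 130.0; v² = 4.
t = (130.0 − 0.024)/4 = 32.5 days (vs. the pure-advection estimate x/v = 32.5 d).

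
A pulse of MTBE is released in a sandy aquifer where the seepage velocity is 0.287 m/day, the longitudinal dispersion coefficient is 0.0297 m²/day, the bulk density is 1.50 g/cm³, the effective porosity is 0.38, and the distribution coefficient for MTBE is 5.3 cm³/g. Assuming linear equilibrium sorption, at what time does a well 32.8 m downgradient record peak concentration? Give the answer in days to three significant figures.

Retardation factor R = 1 + ρ_b·K_d/n = 1 + 1.50 × 5.3/0.38 = 21.92.
Sorption retards both mechanisms: v_R = v/R = 0.01309 m/day, D_R = D/R = 0.001355 m²/day.
Peak time from v_R²t² + 2D_R t − x² = 0: t = (√(D_R² + v_R²x²) − D_R)/v_R².
√(D_R² + v_R²x²) = √(0.001355² + 0.01309² × 32.8²) = 0.4294; v_R² = 0.0001713.
t = (0.4294 − 0.001355)/0.0001713 = 2500 days.

2500 days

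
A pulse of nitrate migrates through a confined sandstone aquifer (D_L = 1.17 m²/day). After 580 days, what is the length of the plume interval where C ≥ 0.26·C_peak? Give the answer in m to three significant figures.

121 m

The plume is Gaussian with σ = √(2Dt) = √(2 × 1.17 × 580) = 36.84 m.
C/C_peak = exp(−Δx²/(2σ²)) = 0.26 ⇒ Δx = σ·√(−2 ln 0.26) = 36.84 × 1.641 = 60.45 m.
Width = 2Δx = 121 m.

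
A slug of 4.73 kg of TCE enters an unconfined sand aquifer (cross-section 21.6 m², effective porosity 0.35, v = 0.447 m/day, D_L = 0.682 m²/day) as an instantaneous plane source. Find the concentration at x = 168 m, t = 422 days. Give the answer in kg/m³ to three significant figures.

0.00719 kg/m³

For an instantaneous plane source, C(x,t) = M/(n_e·A·√(4πDt)) · exp(−(x−vt)²/(4Dt)), with n_e·A the pore (flow) area.
Plume center vt = 0.447 × 422 = 188.634 m, so the well at 168 m is 20.634 m upgradient of the peak.
√(4πDt) = 60.14 m, giving peak height M/(n_e·A·√(4πDt)) = 4.73/(0.35 × 21.6 × 60.14) = 0.01040 kg/m³.
(x−vt)²/(4Dt) = (-20.634)²/(4 × 0.682 × 422) = 0.3698; exp(−0.3698) = 0.6909.
C = 0.01040 × 0.6909 = 0.00719 kg/m³.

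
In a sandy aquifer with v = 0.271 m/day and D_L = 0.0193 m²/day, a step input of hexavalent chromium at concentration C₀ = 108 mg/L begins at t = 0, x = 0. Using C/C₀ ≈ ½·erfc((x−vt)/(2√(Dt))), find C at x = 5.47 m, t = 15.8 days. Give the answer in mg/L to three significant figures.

For a continuous step input, C/C₀ ≈ ½·erfc((x−vt)/(2√(Dt))).
vt = 0.271 × 15.8 = 4.2818 m and 2√(Dt) = 2√(0.0193 × 15.8) = 1.104 m.
Argument (x−vt)/(2√(Dt)) = (5.47 − 4.2818)/1.104 = 1.076; ½·erfc(1.076) = 0.06404.
C = 108 × 0.06404 = 6.92 mg/L.

6.92 mg/L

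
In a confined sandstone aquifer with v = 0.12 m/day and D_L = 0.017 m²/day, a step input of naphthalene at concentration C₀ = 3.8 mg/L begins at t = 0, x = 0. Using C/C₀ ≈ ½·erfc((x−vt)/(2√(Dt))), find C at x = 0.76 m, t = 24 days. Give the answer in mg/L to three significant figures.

3.76 mg/L

For a continuous step input, C/C₀ ≈ ½·erfc((x−vt)/(2√(Dt))).
vt = 0.12 × 24 = 2.88 m and 2√(Dt) = 2√(0.017 × 24) = 1.277 m.
Argument (x−vt)/(2√(Dt)) = (0.76 − 2.88)/1.277 = -1.660; ½·erfc(-1.660) = 0.9906.
C = 3.8 × 0.9906 = 3.76 mg/L.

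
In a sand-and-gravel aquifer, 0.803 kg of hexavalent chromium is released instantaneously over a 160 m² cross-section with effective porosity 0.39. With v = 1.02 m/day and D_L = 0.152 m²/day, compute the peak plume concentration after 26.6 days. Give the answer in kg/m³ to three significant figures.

0.00181 kg/m³

The peak of an instantaneous 1D plume sits at x = vt; there the Gaussian factor is 1 and C_max = M/(n_e·A·√(4πDt)), where n_e·A is the pore area the mass is dissolved in.
√(4πDt) = √(4π × 0.152 × 26.6) = 7.128 m, so C_max = 0.803/(0.39 × 160 × 7.128) = 0.00181 kg/m³.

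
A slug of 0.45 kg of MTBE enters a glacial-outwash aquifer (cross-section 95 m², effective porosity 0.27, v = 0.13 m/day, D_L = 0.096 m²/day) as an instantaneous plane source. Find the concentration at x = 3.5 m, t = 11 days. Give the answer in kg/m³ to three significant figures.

For an instantaneous plane source, C(x,t) = M/(n_e·A·√(4πDt)) · exp(−(x−vt)²/(4Dt)), with n_e·A the pore (flow) area.
Plume center vt = 0.13 × 11 = 1.43 m, so the well at 3.5 m is 2.07 m downgradient of the peak.
√(4πDt) = 3.643 m, giving peak height M/(n_e·A·√(4πDt)) = 0.45/(0.27 × 95 × 3.643) = 0.004816 kg/m³.
(x−vt)²/(4Dt) = (2.07)²/(4 × 0.096 × 11) = 1.014; exp(−1.014) = 0.3628.
C = 0.004816 × 0.3628 = 0.00175 kg/m³.

0.00175 kg/m³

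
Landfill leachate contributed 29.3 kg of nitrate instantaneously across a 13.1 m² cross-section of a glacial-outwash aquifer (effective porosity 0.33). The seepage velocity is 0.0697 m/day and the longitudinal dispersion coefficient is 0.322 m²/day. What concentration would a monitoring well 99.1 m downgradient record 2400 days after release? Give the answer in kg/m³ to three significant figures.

0.0153 kg/m³

For an instantaneous plane source, C(x,t) = M/(n_e·A·√(4πDt)) · exp(−(x−vt)²/(4Dt)), with n_e·A the pore (flow) area.
Plume center vt = 0.0697 × 2400 = 167.28 m, so the well at 99.1 m is 68.18 m upgradient of the peak.
√(4πDt) = 98.55 m, giving peak height M/(n_e·A·√(4πDt)) = 29.3/(0.33 × 13.1 × 98.55) = 0.06877 kg/m³.
(x−vt)²/(4Dt) = (-68.18)²/(4 × 0.322 × 2400) = 1.504; exp(−1.504) = 0.2222.
C = 0.06877 × 0.2222 = 0.0153 kg/m³.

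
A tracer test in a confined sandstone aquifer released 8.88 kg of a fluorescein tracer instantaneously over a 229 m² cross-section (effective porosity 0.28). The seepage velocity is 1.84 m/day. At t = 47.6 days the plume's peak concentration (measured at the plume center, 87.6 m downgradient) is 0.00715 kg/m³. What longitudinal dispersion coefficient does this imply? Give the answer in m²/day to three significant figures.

At the plume center C_max = M/(n_e·A·√(4πDt)), so D = M²/(4πt·(n_e·A·C_max)²).
n_e·A·C_max = 0.28 × 229 × 0.00715 = 0.4585 kg/m.
D = 8.88²/(4π × 47.6 × 0.4585²) = 0.627 m²/day.

0.627 m²/day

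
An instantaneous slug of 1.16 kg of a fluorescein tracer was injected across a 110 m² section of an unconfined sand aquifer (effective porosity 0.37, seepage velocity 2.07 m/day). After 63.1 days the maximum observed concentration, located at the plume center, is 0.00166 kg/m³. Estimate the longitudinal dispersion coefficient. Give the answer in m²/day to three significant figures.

At the plume center C_max = M/(n_e·A·√(4πDt)), so D = M²/(4πt·(n_e·A·C_max)²).
n_e·A·C_max = 0.37 × 110 × 0.00166 = 0.06756 kg/m.
D = 1.16²/(4π × 63.1 × 0.06756²) = 0.372 m²/day.

0.372 m²/day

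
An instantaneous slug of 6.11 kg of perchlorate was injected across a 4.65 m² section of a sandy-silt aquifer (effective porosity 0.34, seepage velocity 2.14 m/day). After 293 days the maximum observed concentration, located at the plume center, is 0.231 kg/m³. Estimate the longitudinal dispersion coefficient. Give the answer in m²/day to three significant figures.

At the plume center C_max = M/(n_e·A·√(4πDt)), so D = M²/(4πt·(n_e·A·C_max)²).
n_e·A·C_max = 0.34 × 4.65 × 0.231 = 0.3652 kg/m.
D = 6.11²/(4π × 293 × 0.3652²) = 0.0760 m²/day.

0.0760 m²/day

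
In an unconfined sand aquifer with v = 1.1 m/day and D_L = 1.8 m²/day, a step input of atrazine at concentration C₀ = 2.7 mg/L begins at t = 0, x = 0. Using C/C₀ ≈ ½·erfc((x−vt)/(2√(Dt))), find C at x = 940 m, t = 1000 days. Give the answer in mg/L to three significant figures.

For a continuous step input, C/C₀ ≈ ½·erfc((x−vt)/(2√(Dt))).
vt = 1.1 × 1000 = 1100 m and 2√(Dt) = 2√(1.8 × 1000) = 84.85 m.
Argument (x−vt)/(2√(Dt)) = (940 − 1100)/84.85 = -1.886; ½·erfc(-1.886) = 0.9962.
C = 2.7 × 0.9962 = 2.69 mg/L.

2.69 mg/L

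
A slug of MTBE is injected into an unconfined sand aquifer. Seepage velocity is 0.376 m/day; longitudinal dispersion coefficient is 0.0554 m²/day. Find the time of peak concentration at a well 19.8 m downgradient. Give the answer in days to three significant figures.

52.3 days

For the 1D instantaneous-source solution, setting ∂C/∂t = 0 at fixed x gives v²t² + 2Dt − x² = 0, so t = (√(D² + v²x²) − D)/v².
√(D² + v²x²) = √(0.0554² + 0.376² × 19.8²) = 7.445; v² = 0.141376.
t = (7.445 − 0.0554)/0.141376 = 52.3 days (vs. the pure-advection estimate x/v = 52.7 d).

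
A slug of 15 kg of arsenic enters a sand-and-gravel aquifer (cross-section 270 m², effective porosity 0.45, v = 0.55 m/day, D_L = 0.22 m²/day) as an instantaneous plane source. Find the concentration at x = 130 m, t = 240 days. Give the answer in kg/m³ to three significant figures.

For an instantaneous plane source, C(x,t) = M/(n_e·A·√(4πDt)) · exp(−(x−vt)²/(4Dt)), with n_e·A the pore (flow) area.
Plume center vt = 0.55 × 240 = 132 m, so the well at 130 m is 2 m upgradient of the peak.
√(4πDt) = 25.76 m, giving peak height M/(n_e·A·√(4πDt)) = 15/(0.45 × 270 × 25.76) = 0.004793 kg/m³.
(x−vt)²/(4Dt) = (-2)²/(4 × 0.22 × 240) = 0.01894; exp(−0.01894) = 0.9812.
C = 0.004793 × 0.9812 = 0.00470 kg/m³.

0.00470 kg/m³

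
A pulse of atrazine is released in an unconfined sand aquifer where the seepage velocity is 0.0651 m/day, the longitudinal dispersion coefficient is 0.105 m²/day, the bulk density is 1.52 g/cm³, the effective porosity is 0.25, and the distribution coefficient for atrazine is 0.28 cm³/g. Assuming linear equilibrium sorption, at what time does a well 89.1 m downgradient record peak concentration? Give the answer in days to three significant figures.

3630 days

Retardation factor R = 1 + ρ_b·K_d/n = 1 + 1.52 × 0.28/0.25 = 2.702.
Sorption retards both mechanisms: v_R = v/R = 0.02409 m/day, D_R = D/R = 0.03886 m²/day.
Peak time from v_R²t² + 2D_R t − x² = 0: t = (√(D_R² + v_R²x²) − D_R)/v_R².
√(D_R² + v_R²x²) = √(0.03886² + 0.02409² × 89.1²) = 2.147; v_R² = 0.0005803.
t = (2.147 − 0.03886)/0.0005803 = 3630 days.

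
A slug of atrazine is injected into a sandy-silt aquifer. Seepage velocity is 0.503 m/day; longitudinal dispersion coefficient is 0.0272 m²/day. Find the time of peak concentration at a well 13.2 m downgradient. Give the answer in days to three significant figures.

26.1 days

For the 1D instantaneous-source solution, setting ∂C/∂t = 0 at fixed x gives v²t² + 2Dt − x² = 0, so t = (√(D² + v²x²) − D)/v².
√(D² + v²x²) = √(0.0272² + 0.503² × 13.2²) = 6.640; v² = 0.253009.
t = (6.640 − 0.0272)/0.253009 = 26.1 days (vs. the pure-advection estimate x/v = 26.2 d).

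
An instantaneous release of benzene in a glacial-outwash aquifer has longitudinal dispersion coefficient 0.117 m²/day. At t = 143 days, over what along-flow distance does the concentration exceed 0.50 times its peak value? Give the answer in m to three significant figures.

13.6 m

The plume is Gaussian with σ = √(2Dt) = √(2 × 0.117 × 143) = 5.785 m.
C/C_peak = exp(−Δx²/(2σ²)) = 0.50 ⇒ Δx = σ·√(−2 ln 0.50) = 5.785 × 1.177 = 6.809 m.
Width = 2Δx = 13.6 m.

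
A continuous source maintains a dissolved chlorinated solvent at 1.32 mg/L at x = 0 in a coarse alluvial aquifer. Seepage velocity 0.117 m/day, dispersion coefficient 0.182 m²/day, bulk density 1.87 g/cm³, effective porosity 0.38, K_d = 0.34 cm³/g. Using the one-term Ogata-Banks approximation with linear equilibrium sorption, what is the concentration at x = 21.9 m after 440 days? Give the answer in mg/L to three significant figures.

0.484 mg/L

Retardation factor R = 1 + ρ_b·K_d/n = 1 + 1.87 × 0.34/0.38 = 2.673.
Sorption retards both mechanisms: v_R = v/R = 0.04377 m/day, D_R = D/R = 0.06809 m²/day.
v_R·t = 0.04377 × 440 = 19.2588 m; 2√(D_R t) = 10.95 m; argument = (21.9 − 19.2588)/10.95 = 0.2412.
C = C₀ × ½·erfc(0.2412) = 1.32 × 0.3665 = 0.484 mg/L.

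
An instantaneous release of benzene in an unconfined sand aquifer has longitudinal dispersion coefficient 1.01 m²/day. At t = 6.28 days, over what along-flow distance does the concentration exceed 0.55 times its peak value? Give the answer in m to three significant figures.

The plume is Gaussian with σ = √(2Dt) = √(2 × 1.01 × 6.28) = 3.562 m.
C/C_peak = exp(−Δx²/(2σ²)) = 0.55 ⇒ Δx = σ·√(−2 ln 0.55) = 3.562 × 1.093 = 3.893 m.
Width = 2Δx = 7.79 m.

7.79 m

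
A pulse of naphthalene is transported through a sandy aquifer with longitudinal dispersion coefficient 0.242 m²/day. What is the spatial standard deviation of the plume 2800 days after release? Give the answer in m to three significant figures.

Dispersive spreading gives a Gaussian with σ² = 2Dt; advection only shifts the center.
σ = √(2 × 0.242 × 2800) = 36.8 m.

36.8 m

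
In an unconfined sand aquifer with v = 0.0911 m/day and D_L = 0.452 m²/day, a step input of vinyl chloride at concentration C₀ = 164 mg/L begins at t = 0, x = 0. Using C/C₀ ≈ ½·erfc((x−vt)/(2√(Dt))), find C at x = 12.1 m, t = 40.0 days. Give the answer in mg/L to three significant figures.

For a continuous step input, C/C₀ ≈ ½·erfc((x−vt)/(2√(Dt))).
vt = 0.0911 × 40.0 = 3.644 m and 2√(Dt) = 2√(0.452 × 40.0) = 8.504 m.
Argument (x−vt)/(2√(Dt)) = (12.1 − 3.644)/8.504 = 0.9944; ½·erfc(0.9944) = 0.07982.
C = 164 × 0.07982 = 13.1 mg/L.

13.1 mg/L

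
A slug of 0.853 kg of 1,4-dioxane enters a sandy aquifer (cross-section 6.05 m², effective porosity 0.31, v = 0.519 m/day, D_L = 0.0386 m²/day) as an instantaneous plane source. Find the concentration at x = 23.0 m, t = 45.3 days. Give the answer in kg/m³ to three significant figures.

For an instantaneous plane source, C(x,t) = M/(n_e·A·√(4πDt)) · exp(−(x−vt)²/(4Dt)), with n_e·A the pore (flow) area.
Plume center vt = 0.519 × 45.3 = 23.5107 m, so the well at 23.0 m is 0.5107 m upgradient of the peak.
√(4πDt) = 4.688 m, giving peak height M/(n_e·A·√(4πDt)) = 0.853/(0.31 × 6.05 × 4.688) = 0.09702 kg/m³.
(x−vt)²/(4Dt) = (-0.5107)²/(4 × 0.0386 × 45.3) = 0.03729; exp(−0.03729) = 0.9634.
C = 0.09702 × 0.9634 = 0.0935 kg/m³.

0.0935 kg/m³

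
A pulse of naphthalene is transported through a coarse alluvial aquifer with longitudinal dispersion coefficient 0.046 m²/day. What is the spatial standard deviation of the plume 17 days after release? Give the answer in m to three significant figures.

1.25 m

Dispersive spreading gives a Gaussian with σ² = 2Dt; advection only shifts the center.
σ = √(2 × 0.046 × 17) = 1.25 m.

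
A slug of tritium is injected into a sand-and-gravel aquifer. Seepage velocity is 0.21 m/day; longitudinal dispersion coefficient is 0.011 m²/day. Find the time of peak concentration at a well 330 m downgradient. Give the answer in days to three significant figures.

For the 1D instantaneous-source solution, setting ∂C/∂t = 0 at fixed x gives v²t² + 2Dt − x² = 0, so t = (√(D² + v²x²) − D)/v².
√(D² + v²x²) = √(0.011² + 0.21² × 330²) = 69.30; v² = 0.0441.
t = (69.30 − 0.011)/0.0441 = 1570 days (vs. the pure-advection estimate x/v = 1570 d).

1570 days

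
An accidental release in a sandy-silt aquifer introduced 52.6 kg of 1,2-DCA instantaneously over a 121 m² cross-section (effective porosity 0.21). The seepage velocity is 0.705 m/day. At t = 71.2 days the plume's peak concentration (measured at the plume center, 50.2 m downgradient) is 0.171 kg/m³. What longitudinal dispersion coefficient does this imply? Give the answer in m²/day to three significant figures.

At the plume center C_max = M/(n_e·A·√(4πDt)), so D = M²/(4πt·(n_e·A·C_max)²).
n_e·A·C_max = 0.21 × 121 × 0.171 = 4.345 kg/m.
D = 52.6²/(4π × 71.2 × 4.345²) = 0.164 m²/day.

0.164 m²/day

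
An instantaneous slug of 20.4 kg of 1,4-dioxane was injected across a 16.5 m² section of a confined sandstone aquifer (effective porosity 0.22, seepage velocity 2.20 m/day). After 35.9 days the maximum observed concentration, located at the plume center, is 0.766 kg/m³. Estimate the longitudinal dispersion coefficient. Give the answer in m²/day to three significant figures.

At the plume center C_max = M/(n_e·A·√(4πDt)), so D = M²/(4πt·(n_e·A·C_max)²).
n_e·A·C_max = 0.22 × 16.5 × 0.766 = 2.781 kg/m.
D = 20.4²/(4π × 35.9 × 2.781²) = 0.119 m²/day.

0.119 m²/day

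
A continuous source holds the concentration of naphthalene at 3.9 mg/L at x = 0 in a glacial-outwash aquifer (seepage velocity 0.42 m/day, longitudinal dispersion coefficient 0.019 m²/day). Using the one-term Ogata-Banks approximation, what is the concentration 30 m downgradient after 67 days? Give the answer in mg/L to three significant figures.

0.475 mg/L

For a continuous step input, C/C₀ ≈ ½·erfc((x−vt)/(2√(Dt))).
vt = 0.42 × 67 = 28.14 m and 2√(Dt) = 2√(0.019 × 67) = 2.257 m.
Argument (x−vt)/(2√(Dt)) = (30 − 28.14)/2.257 = 0.8241; ½·erfc(0.8241) = 0.1219.
C = 3.9 × 0.1219 = 0.475 mg/L.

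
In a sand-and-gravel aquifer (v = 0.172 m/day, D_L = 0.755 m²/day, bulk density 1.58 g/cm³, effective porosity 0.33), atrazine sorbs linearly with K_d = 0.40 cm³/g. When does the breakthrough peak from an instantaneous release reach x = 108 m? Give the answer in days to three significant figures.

1760 days

Retardation factor R = 1 + ρ_b·K_d/n = 1 + 1.58 × 0.40/0.33 = 2.915.
Sorption retards both mechanisms: v_R = v/R = 0.05901 m/day, D_R = D/R = 0.2590 m²/day.
Peak time from v_R²t² + 2D_R t − x² = 0: t = (√(D_R² + v_R²x²) − D_R)/v_R².
√(D_R² + v_R²x²) = √(0.2590² + 0.05901² × 108²) = 6.378; v_R² = 0.003482.
t = (6.378 − 0.2590)/0.003482 = 1760 days.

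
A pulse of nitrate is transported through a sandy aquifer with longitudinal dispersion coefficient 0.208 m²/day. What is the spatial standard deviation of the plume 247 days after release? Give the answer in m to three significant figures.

10.1 m

Dispersive spreading gives a Gaussian with σ² = 2Dt; advection only shifts the center.
σ = √(2 × 0.208 × 247) = 10.1 m.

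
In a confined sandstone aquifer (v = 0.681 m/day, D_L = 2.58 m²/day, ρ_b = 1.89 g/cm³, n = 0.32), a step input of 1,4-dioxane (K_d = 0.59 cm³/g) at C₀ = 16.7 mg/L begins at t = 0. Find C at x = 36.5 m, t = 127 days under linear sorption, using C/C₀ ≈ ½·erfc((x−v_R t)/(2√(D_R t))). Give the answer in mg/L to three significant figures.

1.29 mg/L

Retardation factor R = 1 + ρ_b·K_d/n = 1 + 1.89 × 0.59/0.32 = 4.485.
Sorption retards both mechanisms: v_R = v/R = 0.1518 m/day, D_R = D/R = 0.5753 m²/day.
v_R·t = 0.1518 × 127 = 19.2786 m; 2√(D_R t) = 17.10 m; argument = (36.5 − 19.2786)/17.10 = 1.007.
C = C₀ × ½·erfc(1.007) = 16.7 × 0.07721 = 1.29 mg/L.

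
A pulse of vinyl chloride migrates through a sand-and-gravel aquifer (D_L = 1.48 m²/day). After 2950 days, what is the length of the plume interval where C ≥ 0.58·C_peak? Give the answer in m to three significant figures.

The plume is Gaussian with σ = √(2Dt) = √(2 × 1.48 × 2950) = 93.45 m.
C/C_peak = exp(−Δx²/(2σ²)) = 0.58 ⇒ Δx = σ·√(−2 ln 0.58) = 93.45 × 1.044 = 97.56 m.
Width = 2Δx = 195 m.

195 m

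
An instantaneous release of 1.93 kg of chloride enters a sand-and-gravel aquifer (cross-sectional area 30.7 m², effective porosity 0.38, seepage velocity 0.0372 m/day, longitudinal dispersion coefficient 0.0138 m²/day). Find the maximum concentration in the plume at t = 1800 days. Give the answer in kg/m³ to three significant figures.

The peak of an instantaneous 1D plume sits at x = vt; there the Gaussian factor is 1 and C_max = M/(n_e·A·√(4πDt)), where n_e·A is the pore area the mass is dissolved in.
√(4πDt) = √(4π × 0.0138 × 1800) = 17.67 m, so C_max = 1.93/(0.38 × 30.7 × 17.67) = 0.00936 kg/m³.

0.00936 kg/m³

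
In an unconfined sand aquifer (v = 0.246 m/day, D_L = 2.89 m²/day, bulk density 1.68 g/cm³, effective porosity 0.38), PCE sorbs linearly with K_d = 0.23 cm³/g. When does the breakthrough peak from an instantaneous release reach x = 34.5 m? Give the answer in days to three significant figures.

Retardation factor R = 1 + ρ_b·K_d/n = 1 + 1.68 × 0.23/0.38 = 2.017.
Sorption retards both mechanisms: v_R = v/R = 0.1220 m/day, D_R = D/R = 1.433 m²/day.
Peak time from v_R²t² + 2D_R t − x² = 0: t = (√(D_R² + v_R²x²) − D_R)/v_R².
√(D_R² + v_R²x²) = √(1.433² + 0.1220² × 34.5²) = 4.446; v_R² = 0.01488.
t = (4.446 − 1.433)/0.01488 = 202 days.

202 days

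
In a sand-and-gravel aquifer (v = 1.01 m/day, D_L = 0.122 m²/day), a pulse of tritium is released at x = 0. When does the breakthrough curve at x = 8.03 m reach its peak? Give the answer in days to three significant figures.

For the 1D instantaneous-source solution, setting ∂C/∂t = 0 at fixed x gives v²t² + 2Dt − x² = 0, so t = (√(D² + v²x²) − D)/v².
√(D² + v²x²) = √(0.122² + 1.01² × 8.03²) = 8.111; v² = 1.0201.
t = (8.111 − 0.122)/1.0201 = 7.83 days (vs. the pure-advection estimate x/v = 7.95 d).

7.83 days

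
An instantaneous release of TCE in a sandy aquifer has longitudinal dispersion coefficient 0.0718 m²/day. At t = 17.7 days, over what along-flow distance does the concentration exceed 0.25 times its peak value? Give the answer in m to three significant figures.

5.31 m

The plume is Gaussian with σ = √(2Dt) = √(2 × 0.0718 × 17.7) = 1.594 m.
C/C_peak = exp(−Δx²/(2σ²)) = 0.25 ⇒ Δx = σ·√(−2 ln 0.25) = 1.594 × 1.665 = 2.654 m.
Width = 2Δx = 5.31 m.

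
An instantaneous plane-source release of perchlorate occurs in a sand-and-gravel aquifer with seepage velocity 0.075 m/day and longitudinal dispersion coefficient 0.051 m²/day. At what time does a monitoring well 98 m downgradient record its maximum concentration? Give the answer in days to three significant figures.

For the 1D instantaneous-source solution, setting ∂C/∂t = 0 at fixed x gives v²t² + 2Dt − x² = 0, so t = (√(D² + v²x²) − D)/v².
√(D² + v²x²) = √(0.051² + 0.075² × 98²) = 7.350; v² = 0.005625.
t = (7.350 − 0.051)/0.005625 = 1300 days (vs. the pure-advection estimate x/v = 1310 d).

1300 days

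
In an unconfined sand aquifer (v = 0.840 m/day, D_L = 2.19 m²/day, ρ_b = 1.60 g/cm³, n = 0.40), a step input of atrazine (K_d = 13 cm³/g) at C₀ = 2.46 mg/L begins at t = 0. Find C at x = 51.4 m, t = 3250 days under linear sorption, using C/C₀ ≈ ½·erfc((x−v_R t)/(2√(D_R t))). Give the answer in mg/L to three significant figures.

Retardation factor R = 1 + ρ_b·K_d/n = 1 + 1.60 × 13/0.40 = 53.00.
Sorption retards both mechanisms: v_R = v/R = 0.01585 m/day, D_R = D/R = 0.04132 m²/day.
v_R·t = 0.01585 × 3250 = 51.5125 m; 2√(D_R t) = 23.18 m; argument = (51.4 − 51.5125)/23.18 = -0.004853.
C = C₀ × ½·erfc(-0.004853) = 2.46 × 0.5027 = 1.24 mg/L.

1.24 mg/L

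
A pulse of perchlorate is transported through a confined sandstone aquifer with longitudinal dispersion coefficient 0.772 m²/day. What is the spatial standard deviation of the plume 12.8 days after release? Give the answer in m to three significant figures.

Dispersive spreading gives a Gaussian with σ² = 2Dt; advection only shifts the center.
σ = √(2 × 0.772 × 12.8) = 4.45 m.

4.45 m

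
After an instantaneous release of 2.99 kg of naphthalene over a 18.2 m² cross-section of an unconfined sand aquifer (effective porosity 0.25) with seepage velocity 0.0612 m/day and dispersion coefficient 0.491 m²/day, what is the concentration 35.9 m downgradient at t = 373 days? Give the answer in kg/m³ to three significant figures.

For an instantaneous plane source, C(x,t) = M/(n_e·A·√(4πDt)) · exp(−(x−vt)²/(4Dt)), with n_e·A the pore (flow) area.
Plume center vt = 0.0612 × 373 = 22.8276 m, so the well at 35.9 m is 13.0724 m downgradient of the peak.
√(4πDt) = 47.97 m, giving peak height M/(n_e·A·√(4πDt)) = 2.99/(0.25 × 18.2 × 47.97) = 0.01370 kg/m³.
(x−vt)²/(4Dt) = (13.0724)²/(4 × 0.491 × 373) = 0.2333; exp(−0.2333) = 0.7919.
C = 0.01370 × 0.7919 = 0.0108 kg/m³.

0.0108 kg/m³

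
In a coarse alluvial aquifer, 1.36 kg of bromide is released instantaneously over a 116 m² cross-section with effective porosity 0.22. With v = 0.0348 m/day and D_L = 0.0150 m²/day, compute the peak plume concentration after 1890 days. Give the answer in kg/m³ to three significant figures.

The peak of an instantaneous 1D plume sits at x = vt; there the Gaussian factor is 1 and C_max = M/(n_e·A·√(4πDt)), where n_e·A is the pore area the mass is dissolved in.
√(4πDt) = √(4π × 0.0150 × 1890) = 18.87 m, so C_max = 1.36/(0.22 × 116 × 18.87) = 0.00282 kg/m³.

0.00282 kg/m³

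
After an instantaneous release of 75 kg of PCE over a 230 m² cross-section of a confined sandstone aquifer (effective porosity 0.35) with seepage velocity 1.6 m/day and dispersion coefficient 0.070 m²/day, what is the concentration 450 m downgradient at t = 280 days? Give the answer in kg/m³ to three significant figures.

For an instantaneous plane source, C(x,t) = M/(n_e·A·√(4πDt)) · exp(−(x−vt)²/(4Dt)), with n_e·A the pore (flow) area.
Plume center vt = 1.6 × 280 = 448 m, so the well at 450 m is 2 m downgradient of the peak.
√(4πDt) = 15.69 m, giving peak height M/(n_e·A·√(4πDt)) = 75/(0.35 × 230 × 15.69) = 0.05938 kg/m³.
(x−vt)²/(4Dt) = (2)²/(4 × 0.070 × 280) = 0.05102; exp(−0.05102) = 0.9503.
C = 0.05938 × 0.9503 = 0.0564 kg/m³.

0.0564 kg/m³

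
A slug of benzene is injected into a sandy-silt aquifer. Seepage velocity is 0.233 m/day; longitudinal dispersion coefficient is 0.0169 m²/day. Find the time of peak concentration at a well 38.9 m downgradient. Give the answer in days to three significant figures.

For the 1D instantaneous-source solution, setting ∂C/∂t = 0 at fixed x gives v²t² + 2Dt − x² = 0, so t = (√(D² + v²x²) − D)/v².
√(D² + v²x²) = √(0.0169² + 0.233² × 38.9²) = 9.064; v² = 0.054289.
t = (9.064 − 0.0169)/0.054289 = 167 days (vs. the pure-advection estimate x/v = 167 d).

167 days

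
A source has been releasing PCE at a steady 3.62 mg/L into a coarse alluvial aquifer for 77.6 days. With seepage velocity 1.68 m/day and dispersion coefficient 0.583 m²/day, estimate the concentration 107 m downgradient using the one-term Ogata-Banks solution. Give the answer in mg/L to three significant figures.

3.59 mg/L

For a continuous step input, C/C₀ ≈ ½·erfc((x−vt)/(2√(Dt))).
vt = 1.68 × 77.6 = 130.368 m and 2√(Dt) = 2√(0.583 × 77.6) = 13.45 m.
Argument (x−vt)/(2√(Dt)) = (107 − 130.368)/13.45 = -1.737; ½·erfc(-1.737) = 0.9930.
C = 3.62 × 0.9930 = 3.59 mg/L.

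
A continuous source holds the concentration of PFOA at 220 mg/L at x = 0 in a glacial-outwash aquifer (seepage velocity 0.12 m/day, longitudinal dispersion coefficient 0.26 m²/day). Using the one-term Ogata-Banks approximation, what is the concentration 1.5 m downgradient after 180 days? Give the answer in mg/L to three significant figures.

216 mg/L

For a continuous step input, C/C₀ ≈ ½·erfc((x−vt)/(2√(Dt))).
vt = 0.12 × 180 = 21.6 m and 2√(Dt) = 2√(0.26 × 180) = 13.68 m.
Argument (x−vt)/(2√(Dt)) = (1.5 − 21.6)/13.68 = -1.469; ½·erfc(-1.469) = 0.9811.
C = 220 × 0.9811 = 216 mg/L.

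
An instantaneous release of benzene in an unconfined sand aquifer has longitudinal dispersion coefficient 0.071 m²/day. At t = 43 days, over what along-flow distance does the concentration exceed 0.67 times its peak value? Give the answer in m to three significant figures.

4.42 m

The plume is Gaussian with σ = √(2Dt) = √(2 × 0.071 × 43) = 2.471 m.
C/C_peak = exp(−Δx²/(2σ²)) = 0.67 ⇒ Δx = σ·√(−2 ln 0.67) = 2.471 × 0.8950 = 2.212 m.
Width = 2Δx = 4.42 m.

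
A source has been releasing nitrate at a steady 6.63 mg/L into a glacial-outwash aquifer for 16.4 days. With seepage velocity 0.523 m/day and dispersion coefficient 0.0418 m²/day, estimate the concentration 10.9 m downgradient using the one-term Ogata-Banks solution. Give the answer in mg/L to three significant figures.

For a continuous step input, C/C₀ ≈ ½·erfc((x−vt)/(2√(Dt))).
vt = 0.523 × 16.4 = 8.5772 m and 2√(Dt) = 2√(0.0418 × 16.4) = 1.656 m.
Argument (x−vt)/(2√(Dt)) = (10.9 − 8.5772)/1.656 = 1.403; ½·erfc(1.403) = 0.02362.
C = 6.63 × 0.02362 = 0.157 mg/L.

0.157 mg/L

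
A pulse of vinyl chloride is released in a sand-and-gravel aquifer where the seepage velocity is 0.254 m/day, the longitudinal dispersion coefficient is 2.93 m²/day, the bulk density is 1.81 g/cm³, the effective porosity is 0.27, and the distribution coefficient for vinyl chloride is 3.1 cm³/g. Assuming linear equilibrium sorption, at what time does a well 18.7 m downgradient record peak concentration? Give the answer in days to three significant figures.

895 days

Retardation factor R = 1 + ρ_b·K_d/n = 1 + 1.81 × 3.1/0.27 = 21.78.
Sorption retards both mechanisms: v_R = v/R = 0.01166 m/day, D_R = D/R = 0.1345 m²/day.
Peak time from v_R²t² + 2D_R t − x² = 0: t = (√(D_R² + v_R²x²) − D_R)/v_R².
√(D_R² + v_R²x²) = √(0.1345² + 0.01166² × 18.7²) = 0.2562; v_R² = 0.0001360.
t = (0.2562 − 0.1345)/0.0001360 = 895 days.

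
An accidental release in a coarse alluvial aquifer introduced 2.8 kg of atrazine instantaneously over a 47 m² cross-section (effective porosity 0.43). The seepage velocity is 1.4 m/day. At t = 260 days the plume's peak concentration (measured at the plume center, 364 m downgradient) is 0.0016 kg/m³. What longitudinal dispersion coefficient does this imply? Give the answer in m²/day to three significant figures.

2.29 m²/day

At the plume center C_max = M/(n_e·A·√(4πDt)), so D = M²/(4πt·(n_e·A·C_max)²).
n_e·A·C_max = 0.43 × 47 × 0.0016 = 0.03234 kg/m.
D = 2.8²/(4π × 260 × 0.03234²) = 2.29 m²/day.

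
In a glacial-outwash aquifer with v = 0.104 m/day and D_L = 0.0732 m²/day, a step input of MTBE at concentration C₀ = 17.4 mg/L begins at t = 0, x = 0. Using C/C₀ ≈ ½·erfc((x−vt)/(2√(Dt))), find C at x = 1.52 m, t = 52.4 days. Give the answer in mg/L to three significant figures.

16.0 mg/L

For a continuous step input, C/C₀ ≈ ½·erfc((x−vt)/(2√(Dt))).
vt = 0.104 × 52.4 = 5.4496 m and 2√(Dt) = 2√(0.0732 × 52.4) = 3.917 m.
Argument (x−vt)/(2√(Dt)) = (1.52 − 5.4496)/3.917 = -1.003; ½·erfc(-1.003) = 0.9220.
C = 17.4 × 0.9220 = 16.0 mg/L.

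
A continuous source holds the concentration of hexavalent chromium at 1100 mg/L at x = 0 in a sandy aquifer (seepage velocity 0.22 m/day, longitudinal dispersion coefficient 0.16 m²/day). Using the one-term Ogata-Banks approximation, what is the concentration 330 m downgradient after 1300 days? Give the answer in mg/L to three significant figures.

For a continuous step input, C/C₀ ≈ ½·erfc((x−vt)/(2√(Dt))).
vt = 0.22 × 1300 = 286 m and 2√(Dt) = 2√(0.16 × 1300) = 28.84 m.
Argument (x−vt)/(2√(Dt)) = (330 − 286)/28.84 = 1.526; ½·erfc(1.526) = 0.01546.
C = 1100 × 0.01546 = 17.0 mg/L.

17.0 mg/L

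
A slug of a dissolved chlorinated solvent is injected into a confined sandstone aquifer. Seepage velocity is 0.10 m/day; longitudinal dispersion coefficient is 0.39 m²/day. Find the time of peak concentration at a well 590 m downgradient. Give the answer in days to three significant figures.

5860 days

For the 1D instantaneous-source solution, setting ∂C/∂t = 0 at fixed x gives v²t² + 2Dt − x² = 0, so t = (√(D² + v²x²) − D)/v².
√(D² + v²x²) = √(0.39² + 0.10² × 590²) = 59.00; v² = 0.01.
t = (59.00 − 0.39)/0.01 = 5860 days (vs. the pure-advection estimate x/v = 5900 d).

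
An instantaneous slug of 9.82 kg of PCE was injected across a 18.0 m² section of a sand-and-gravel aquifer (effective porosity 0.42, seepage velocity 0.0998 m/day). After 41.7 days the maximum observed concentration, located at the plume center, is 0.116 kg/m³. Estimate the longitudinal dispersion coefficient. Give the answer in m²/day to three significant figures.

0.239 m²/day

At the plume center C_max = M/(n_e·A·√(4πDt)), so D = M²/(4πt·(n_e·A·C_max)²).
n_e·A·C_max = 0.42 × 18.0 × 0.116 = 0.8770 kg/m.
D = 9.82²/(4π × 41.7 × 0.8770²) = 0.239 m²/day.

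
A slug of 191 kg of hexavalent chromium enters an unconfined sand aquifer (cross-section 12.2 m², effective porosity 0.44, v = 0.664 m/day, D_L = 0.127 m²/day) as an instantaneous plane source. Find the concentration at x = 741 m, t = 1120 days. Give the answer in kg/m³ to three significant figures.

0.831 kg/m³

For an instantaneous plane source, C(x,t) = M/(n_e·A·√(4πDt)) · exp(−(x−vt)²/(4Dt)), with n_e·A the pore (flow) area.
Plume center vt = 0.664 × 1120 = 743.68 m, so the well at 741 m is 2.68 m upgradient of the peak.
√(4πDt) = 42.28 m, giving peak height M/(n_e·A·√(4πDt)) = 191/(0.44 × 12.2 × 42.28) = 0.8416 kg/m³.
(x−vt)²/(4Dt) = (-2.68)²/(4 × 0.127 × 1120) = 0.01262; exp(−0.01262) = 0.9875.
C = 0.8416 × 0.9875 = 0.831 kg/m³.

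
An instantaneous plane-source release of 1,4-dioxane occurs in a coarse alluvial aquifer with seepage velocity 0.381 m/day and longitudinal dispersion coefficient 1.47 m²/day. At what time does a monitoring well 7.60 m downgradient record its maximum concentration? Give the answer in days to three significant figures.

For the 1D instantaneous-source solution, setting ∂C/∂t = 0 at fixed x gives v²t² + 2Dt − x² = 0, so t = (√(D² + v²x²) − D)/v².
√(D² + v²x²) = √(1.47² + 0.381² × 7.60²) = 3.247; v² = 0.145161.
t = (3.247 − 1.47)/0.145161 = 12.2 days (vs. the pure-advection estimate x/v = 19.9 d).

12.2 days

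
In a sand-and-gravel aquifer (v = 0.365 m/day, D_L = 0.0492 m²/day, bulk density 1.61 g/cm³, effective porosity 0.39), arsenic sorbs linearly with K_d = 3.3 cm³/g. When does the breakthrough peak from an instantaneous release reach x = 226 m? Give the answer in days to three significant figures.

Retardation factor R = 1 + ρ_b·K_d/n = 1 + 1.61 × 3.3/0.39 = 14.62.
Sorption retards both mechanisms: v_R = v/R = 0.02497 m/day, D_R = D/R = 0.003365 m²/day.
Peak time from v_R²t² + 2D_R t − x² = 0: t = (√(D_R² + v_R²x²) − D_R)/v_R².
√(D_R² + v_R²x²) = √(0.003365² + 0.02497² × 226²) = 5.643; v_R² = 0.0006235.
t = (5.643 − 0.003365)/0.0006235 = 9050 days.

9050 days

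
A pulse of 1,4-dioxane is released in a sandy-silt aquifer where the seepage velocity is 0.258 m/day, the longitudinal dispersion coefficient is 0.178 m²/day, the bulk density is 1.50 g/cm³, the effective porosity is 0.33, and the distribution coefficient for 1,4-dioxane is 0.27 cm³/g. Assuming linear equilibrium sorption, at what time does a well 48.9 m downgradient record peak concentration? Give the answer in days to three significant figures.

416 days

Retardation factor R = 1 + ρ_b·K_d/n = 1 + 1.50 × 0.27/0.33 = 2.227.
Sorption retards both mechanisms: v_R = v/R = 0.1159 m/day, D_R = D/R = 0.07993 m²/day.
Peak time from v_R²t² + 2D_R t − x² = 0: t = (√(D_R² + v_R²x²) − D_R)/v_R².
√(D_R² + v_R²x²) = √(0.07993² + 0.1159² × 48.9²) = 5.668; v_R² = 0.01343.
t = (5.668 − 0.07993)/0.01343 = 416 days.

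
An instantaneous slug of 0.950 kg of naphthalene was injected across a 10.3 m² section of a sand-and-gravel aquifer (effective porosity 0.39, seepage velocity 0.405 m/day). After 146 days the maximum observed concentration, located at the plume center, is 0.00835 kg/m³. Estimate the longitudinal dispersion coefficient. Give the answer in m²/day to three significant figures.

At the plume center C_max = M/(n_e·A·√(4πDt)), so D = M²/(4πt·(n_e·A·C_max)²).
n_e·A·C_max = 0.39 × 10.3 × 0.00835 = 0.03354 kg/m.
D = 0.950²/(4π × 146 × 0.03354²) = 0.437 m²/day.

0.437 m²/day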